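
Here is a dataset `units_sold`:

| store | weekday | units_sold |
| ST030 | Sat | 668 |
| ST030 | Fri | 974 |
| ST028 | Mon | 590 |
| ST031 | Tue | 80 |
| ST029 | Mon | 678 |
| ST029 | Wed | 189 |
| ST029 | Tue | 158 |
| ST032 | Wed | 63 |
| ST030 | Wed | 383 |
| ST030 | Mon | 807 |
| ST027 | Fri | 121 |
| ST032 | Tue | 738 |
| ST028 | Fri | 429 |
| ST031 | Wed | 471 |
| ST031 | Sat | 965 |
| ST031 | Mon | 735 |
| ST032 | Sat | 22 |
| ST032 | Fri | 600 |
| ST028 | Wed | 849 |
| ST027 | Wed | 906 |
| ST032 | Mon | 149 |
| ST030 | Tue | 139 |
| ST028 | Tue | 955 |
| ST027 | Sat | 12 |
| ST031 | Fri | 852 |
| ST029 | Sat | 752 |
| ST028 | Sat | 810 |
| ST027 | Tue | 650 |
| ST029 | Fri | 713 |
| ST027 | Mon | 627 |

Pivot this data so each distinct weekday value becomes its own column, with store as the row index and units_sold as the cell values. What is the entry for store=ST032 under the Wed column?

63

Wide layout: rows indexed by store, columns are the 5 distinct weekday values (Sat, Fri, Mon, Tue, Wed).
Cell (store=ST032, weekday=Wed) draws from the long row where store=ST032 and weekday=Wed, which has units_sold=63.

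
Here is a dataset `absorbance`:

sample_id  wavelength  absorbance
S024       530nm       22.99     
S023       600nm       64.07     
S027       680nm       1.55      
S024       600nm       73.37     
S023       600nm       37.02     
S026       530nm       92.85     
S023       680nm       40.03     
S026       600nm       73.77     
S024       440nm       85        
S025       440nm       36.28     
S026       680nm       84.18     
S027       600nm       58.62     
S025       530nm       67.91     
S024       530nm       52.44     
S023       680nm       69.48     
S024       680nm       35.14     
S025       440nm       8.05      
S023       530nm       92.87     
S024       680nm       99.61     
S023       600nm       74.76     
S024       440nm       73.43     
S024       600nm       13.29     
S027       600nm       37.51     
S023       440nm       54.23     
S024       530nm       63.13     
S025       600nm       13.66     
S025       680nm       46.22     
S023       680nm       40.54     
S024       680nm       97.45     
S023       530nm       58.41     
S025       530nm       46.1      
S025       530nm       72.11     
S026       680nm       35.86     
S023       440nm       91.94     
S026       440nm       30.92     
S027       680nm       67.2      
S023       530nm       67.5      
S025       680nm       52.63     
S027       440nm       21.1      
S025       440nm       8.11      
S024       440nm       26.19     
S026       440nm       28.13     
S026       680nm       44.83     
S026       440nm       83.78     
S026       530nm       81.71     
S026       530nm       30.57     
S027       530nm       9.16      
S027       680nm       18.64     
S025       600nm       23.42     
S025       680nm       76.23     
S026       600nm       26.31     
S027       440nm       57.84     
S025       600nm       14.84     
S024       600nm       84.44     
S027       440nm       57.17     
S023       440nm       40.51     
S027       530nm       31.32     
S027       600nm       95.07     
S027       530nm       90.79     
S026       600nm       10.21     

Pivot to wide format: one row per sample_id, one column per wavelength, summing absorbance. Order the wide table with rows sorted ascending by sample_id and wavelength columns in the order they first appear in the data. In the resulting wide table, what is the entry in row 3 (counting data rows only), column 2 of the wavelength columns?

With rows sorted ascending by sample_id, row 3 is sample_id=S025. wavelength columns in first-appearance order: 530nm, 600nm, 680nm, 440nm; column 2 is 600nm.
Long rows with sample_id=S025, wavelength=600nm: 13.66 + 23.42 + 14.84 = 51.92.

51.92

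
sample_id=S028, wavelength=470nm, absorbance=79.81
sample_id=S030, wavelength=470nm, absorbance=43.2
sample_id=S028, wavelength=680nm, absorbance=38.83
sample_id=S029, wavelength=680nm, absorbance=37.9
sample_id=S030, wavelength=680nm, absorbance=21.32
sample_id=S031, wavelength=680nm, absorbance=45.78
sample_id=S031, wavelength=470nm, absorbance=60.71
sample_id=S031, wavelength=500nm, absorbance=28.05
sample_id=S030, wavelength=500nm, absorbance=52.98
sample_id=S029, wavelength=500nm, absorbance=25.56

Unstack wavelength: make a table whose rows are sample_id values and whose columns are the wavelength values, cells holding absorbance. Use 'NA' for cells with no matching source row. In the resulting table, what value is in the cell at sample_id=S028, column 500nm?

No long-format row has sample_id=S028 and wavelength=500nm, so the cell is NA.

NA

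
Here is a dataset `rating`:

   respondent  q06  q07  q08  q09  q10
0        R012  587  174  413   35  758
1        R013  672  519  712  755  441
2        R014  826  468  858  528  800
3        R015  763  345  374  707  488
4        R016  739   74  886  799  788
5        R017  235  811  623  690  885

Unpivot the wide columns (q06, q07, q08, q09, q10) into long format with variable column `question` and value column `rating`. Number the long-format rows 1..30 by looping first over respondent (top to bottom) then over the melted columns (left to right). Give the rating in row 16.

30 rows total (6 × 5). Row 16: index ⌊(16-1)/5⌋ = 3 into respondent → R015; (16-1) mod 5 = 0 into the melted columns → q06.
So row 16 is (R015, q06, 763); rating = 763.

763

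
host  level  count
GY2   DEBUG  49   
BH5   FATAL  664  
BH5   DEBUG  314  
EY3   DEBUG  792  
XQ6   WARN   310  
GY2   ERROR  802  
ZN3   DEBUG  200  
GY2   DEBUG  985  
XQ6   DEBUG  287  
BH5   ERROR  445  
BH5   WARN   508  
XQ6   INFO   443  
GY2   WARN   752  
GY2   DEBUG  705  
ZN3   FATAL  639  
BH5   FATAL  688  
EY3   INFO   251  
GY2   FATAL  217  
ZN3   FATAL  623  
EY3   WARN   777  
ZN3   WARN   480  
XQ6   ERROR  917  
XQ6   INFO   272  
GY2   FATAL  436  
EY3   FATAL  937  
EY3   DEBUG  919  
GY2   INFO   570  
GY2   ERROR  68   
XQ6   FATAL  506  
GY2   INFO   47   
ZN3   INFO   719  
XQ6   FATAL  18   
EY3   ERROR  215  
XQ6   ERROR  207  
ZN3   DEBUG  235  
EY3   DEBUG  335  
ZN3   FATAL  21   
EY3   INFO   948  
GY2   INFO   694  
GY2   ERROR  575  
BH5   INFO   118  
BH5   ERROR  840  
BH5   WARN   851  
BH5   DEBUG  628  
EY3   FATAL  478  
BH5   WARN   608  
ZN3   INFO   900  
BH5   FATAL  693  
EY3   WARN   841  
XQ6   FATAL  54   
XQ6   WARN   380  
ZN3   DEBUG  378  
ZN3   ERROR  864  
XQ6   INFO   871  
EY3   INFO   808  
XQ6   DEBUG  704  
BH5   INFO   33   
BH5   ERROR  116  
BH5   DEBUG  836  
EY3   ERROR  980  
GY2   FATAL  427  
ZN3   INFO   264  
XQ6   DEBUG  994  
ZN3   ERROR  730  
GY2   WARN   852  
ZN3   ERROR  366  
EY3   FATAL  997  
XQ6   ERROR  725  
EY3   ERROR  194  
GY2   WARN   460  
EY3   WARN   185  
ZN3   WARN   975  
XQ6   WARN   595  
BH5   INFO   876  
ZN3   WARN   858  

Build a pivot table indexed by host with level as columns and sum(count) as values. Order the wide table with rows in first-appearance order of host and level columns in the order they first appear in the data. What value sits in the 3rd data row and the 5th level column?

2007

With rows in first-appearance order of host, row 3 is host=EY3. level columns in first-appearance order: DEBUG, FATAL, WARN, ERROR, INFO; column 5 is INFO.
Long rows with host=EY3, level=INFO: 251 + 948 + 808 = 2007.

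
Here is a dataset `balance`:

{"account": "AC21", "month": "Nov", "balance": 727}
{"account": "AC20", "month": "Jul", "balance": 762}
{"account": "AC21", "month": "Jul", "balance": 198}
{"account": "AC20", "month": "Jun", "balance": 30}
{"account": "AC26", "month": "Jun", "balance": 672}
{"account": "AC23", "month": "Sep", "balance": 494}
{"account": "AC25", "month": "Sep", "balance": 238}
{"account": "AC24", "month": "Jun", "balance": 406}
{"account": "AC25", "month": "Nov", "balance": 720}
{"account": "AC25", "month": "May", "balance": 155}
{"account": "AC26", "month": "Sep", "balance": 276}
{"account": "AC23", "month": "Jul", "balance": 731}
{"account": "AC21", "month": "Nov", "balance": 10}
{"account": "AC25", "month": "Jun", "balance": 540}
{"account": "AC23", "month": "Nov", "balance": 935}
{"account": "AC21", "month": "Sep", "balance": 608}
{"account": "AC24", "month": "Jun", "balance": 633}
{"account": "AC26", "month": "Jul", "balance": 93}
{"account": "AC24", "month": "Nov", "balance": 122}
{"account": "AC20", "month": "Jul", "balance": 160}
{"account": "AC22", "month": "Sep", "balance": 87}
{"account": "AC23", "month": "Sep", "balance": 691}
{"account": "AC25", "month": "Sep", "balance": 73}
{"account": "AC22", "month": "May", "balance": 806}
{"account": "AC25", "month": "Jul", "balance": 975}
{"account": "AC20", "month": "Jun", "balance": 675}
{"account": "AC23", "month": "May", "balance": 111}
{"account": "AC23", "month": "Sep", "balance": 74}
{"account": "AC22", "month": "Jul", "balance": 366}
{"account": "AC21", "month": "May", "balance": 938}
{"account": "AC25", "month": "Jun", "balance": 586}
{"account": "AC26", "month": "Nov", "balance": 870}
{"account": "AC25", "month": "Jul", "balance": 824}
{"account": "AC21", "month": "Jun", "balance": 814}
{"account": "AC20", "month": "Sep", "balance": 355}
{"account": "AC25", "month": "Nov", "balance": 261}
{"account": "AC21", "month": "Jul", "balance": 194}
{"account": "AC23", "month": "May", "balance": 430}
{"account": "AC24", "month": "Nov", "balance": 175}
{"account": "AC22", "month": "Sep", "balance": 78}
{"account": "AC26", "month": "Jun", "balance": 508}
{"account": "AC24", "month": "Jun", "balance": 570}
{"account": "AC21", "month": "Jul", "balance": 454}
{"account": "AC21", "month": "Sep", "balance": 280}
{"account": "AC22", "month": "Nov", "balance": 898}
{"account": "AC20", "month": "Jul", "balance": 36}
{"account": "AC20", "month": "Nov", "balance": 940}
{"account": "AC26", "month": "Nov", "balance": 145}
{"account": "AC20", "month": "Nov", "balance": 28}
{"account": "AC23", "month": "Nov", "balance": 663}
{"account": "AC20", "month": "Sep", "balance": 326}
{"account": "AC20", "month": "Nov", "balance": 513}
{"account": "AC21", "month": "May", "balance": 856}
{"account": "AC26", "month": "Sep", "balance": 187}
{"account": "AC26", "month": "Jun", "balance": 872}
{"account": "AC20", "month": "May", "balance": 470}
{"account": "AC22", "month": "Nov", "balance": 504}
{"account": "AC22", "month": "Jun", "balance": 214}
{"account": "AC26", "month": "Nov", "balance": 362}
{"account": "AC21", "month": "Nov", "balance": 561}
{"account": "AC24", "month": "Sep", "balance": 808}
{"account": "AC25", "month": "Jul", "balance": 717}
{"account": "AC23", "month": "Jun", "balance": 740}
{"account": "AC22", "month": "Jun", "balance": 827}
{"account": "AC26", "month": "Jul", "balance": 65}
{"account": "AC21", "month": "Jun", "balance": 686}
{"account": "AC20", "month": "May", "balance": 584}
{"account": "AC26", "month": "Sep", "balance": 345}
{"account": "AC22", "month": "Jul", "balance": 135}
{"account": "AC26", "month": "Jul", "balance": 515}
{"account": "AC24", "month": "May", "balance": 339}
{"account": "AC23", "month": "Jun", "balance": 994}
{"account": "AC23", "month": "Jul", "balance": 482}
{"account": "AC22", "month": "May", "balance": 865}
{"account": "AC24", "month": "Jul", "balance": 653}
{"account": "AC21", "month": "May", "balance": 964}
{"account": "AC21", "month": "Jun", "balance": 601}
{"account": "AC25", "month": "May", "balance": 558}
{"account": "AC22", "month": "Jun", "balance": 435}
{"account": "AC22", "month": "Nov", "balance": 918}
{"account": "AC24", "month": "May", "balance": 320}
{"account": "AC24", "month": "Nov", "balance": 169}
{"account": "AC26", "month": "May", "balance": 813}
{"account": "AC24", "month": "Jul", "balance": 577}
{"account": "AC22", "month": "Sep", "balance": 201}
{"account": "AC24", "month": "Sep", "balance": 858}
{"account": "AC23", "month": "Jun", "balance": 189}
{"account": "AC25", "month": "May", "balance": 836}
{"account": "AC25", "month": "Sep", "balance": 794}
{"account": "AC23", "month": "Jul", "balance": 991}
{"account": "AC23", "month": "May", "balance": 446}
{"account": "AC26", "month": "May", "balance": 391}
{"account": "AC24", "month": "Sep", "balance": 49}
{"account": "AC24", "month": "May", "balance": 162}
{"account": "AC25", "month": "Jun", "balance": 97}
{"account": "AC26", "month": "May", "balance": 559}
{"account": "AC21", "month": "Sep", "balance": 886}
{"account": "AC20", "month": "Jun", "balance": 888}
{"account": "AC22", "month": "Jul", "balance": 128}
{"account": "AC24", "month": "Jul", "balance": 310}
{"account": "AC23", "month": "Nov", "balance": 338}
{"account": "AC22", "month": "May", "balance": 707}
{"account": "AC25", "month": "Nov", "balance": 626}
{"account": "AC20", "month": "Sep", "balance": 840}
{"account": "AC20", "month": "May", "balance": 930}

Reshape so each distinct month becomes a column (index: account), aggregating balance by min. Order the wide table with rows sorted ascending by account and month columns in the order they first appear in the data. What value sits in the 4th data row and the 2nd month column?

482

With rows sorted ascending by account, row 4 is account=AC23. month columns in first-appearance order: Nov, Jul, Jun, Sep, May; column 2 is Jul.
Long rows with account=AC23, month=Jul: min(731, 482, 991) = 482.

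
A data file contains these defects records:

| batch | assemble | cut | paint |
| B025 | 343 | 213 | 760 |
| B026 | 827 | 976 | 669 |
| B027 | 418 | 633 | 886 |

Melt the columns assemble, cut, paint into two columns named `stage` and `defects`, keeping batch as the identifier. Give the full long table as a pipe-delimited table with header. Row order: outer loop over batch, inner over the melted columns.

| batch | stage | defects |
| B025 | assemble | 343 |
| B025 | cut | 213 |
| B025 | paint | 760 |
| B026 | assemble | 827 |
| B026 | cut | 976 |
| B026 | paint | 669 |
| B027 | assemble | 418 |
| B027 | cut | 633 |
| B027 | paint | 886 |

Each (batch, column) pair becomes one row: 3 × 3 = 9 rows.
For example, (B025, assemble) → defects=343.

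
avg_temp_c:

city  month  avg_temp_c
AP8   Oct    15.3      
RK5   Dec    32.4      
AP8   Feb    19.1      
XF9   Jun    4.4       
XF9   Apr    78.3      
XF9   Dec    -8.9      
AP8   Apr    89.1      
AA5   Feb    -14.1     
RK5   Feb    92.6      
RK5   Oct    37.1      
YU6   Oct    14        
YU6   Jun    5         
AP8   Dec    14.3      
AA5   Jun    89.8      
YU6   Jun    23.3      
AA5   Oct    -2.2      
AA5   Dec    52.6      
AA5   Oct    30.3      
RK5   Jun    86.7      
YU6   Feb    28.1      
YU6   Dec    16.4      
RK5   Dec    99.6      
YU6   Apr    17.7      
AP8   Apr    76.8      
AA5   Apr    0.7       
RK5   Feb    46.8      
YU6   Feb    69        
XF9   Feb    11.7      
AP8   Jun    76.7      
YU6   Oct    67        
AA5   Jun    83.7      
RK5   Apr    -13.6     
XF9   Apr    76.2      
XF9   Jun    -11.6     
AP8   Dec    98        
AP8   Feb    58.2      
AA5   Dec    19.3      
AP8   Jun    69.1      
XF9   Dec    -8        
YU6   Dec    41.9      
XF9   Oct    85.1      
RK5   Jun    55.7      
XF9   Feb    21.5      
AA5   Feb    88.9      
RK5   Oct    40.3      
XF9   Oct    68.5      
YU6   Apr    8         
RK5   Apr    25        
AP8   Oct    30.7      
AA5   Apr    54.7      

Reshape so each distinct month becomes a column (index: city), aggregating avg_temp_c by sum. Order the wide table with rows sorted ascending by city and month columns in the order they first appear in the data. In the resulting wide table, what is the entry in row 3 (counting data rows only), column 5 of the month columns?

11.4

With rows sorted ascending by city, row 3 is city=RK5. month columns in first-appearance order: Oct, Dec, Feb, Jun, Apr; column 5 is Apr.
Long rows with city=RK5, month=Apr: -13.6 + 25 = 11.4.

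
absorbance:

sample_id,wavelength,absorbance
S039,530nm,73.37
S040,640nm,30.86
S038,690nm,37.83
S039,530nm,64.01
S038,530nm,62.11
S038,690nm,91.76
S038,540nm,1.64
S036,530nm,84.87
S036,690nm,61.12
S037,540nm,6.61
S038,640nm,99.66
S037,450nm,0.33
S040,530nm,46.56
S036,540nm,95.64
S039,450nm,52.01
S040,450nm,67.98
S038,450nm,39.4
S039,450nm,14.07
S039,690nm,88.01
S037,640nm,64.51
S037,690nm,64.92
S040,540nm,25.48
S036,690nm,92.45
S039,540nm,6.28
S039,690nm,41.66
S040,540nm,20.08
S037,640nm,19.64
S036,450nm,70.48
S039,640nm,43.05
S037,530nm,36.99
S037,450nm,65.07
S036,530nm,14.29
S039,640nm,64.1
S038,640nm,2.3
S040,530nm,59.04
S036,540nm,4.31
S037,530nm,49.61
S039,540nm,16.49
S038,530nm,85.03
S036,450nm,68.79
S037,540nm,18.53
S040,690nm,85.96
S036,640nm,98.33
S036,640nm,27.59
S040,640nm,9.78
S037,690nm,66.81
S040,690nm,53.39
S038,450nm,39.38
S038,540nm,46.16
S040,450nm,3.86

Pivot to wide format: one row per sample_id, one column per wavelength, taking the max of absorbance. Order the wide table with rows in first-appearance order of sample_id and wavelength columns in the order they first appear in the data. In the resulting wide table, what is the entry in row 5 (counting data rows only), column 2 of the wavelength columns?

With rows in first-appearance order of sample_id, row 5 is sample_id=S037. wavelength columns in first-appearance order: 530nm, 640nm, 690nm, 540nm, 450nm; column 2 is 640nm.
Long rows with sample_id=S037, wavelength=640nm: max(64.51, 19.64) = 64.51.

64.51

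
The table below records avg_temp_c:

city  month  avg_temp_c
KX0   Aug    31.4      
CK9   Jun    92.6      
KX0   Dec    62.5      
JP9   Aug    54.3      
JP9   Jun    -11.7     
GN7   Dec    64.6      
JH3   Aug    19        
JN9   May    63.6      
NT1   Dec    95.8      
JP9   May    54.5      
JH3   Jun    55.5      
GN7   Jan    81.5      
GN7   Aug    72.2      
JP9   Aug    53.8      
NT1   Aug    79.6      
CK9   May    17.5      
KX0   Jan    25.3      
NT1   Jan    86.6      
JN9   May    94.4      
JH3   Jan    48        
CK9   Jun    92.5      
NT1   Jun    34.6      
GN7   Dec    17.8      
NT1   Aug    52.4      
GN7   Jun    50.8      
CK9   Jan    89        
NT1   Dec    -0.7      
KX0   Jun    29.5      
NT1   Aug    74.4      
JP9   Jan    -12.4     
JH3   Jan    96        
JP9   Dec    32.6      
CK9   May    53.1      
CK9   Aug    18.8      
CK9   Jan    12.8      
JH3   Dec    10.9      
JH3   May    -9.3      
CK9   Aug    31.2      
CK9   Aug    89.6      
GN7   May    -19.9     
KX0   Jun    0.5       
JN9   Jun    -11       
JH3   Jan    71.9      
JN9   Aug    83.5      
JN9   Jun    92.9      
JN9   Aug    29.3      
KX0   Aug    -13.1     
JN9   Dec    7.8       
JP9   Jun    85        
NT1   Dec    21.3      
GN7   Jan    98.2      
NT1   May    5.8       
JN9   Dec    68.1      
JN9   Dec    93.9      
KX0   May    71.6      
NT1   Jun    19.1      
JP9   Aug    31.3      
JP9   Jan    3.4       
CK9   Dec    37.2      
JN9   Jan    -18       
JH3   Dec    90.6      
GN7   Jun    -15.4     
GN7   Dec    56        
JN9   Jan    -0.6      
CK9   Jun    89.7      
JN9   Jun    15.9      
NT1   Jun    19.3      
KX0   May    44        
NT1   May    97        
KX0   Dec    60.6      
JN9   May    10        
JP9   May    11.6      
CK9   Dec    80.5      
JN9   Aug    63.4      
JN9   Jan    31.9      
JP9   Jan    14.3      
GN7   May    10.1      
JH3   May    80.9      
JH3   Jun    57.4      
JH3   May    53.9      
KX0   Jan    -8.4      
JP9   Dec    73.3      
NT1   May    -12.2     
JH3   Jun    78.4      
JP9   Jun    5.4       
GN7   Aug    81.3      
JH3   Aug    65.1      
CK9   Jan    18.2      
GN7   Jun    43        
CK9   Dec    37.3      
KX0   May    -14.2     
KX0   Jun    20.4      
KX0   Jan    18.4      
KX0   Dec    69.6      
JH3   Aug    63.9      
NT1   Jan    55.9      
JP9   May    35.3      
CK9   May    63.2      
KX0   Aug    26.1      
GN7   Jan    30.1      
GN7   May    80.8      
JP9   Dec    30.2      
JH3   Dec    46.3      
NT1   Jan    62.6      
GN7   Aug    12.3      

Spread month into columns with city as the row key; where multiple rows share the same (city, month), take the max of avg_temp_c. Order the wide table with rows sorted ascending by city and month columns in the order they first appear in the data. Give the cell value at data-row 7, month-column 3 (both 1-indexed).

95.8

With rows sorted ascending by city, row 7 is city=NT1. month columns in first-appearance order: Aug, Jun, Dec, May, Jan; column 3 is Dec.
Long rows with city=NT1, month=Dec: max(95.8, -0.7, 21.3) = 95.8.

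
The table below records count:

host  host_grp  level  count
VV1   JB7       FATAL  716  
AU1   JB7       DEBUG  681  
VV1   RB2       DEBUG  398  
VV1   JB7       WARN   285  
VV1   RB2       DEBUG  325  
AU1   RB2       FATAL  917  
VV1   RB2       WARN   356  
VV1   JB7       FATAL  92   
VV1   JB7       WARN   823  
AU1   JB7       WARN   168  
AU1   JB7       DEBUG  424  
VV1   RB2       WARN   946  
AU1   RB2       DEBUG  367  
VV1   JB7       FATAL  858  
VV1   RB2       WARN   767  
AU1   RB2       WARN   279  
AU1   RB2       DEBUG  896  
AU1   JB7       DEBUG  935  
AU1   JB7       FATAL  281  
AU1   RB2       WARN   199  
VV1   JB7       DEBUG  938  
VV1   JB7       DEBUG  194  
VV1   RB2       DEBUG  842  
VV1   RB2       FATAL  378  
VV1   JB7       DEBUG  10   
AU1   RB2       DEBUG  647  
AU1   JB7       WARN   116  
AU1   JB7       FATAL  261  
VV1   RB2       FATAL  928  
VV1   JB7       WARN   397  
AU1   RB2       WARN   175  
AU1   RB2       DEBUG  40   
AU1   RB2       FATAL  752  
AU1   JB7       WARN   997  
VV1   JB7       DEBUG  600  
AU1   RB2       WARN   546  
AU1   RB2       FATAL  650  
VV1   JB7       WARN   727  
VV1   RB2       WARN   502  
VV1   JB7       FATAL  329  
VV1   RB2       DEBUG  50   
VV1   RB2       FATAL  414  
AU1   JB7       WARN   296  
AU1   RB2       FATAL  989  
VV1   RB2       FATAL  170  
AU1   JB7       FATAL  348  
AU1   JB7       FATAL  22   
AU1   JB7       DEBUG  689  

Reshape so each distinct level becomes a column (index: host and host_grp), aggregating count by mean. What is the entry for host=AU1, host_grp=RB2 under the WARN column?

299.75

Rows with host=AU1, host_grp=RB2 and level=WARN: count values are 279, 199, 175, 546.
(279 + 199 + 175 + 546) / 4 = 299.75.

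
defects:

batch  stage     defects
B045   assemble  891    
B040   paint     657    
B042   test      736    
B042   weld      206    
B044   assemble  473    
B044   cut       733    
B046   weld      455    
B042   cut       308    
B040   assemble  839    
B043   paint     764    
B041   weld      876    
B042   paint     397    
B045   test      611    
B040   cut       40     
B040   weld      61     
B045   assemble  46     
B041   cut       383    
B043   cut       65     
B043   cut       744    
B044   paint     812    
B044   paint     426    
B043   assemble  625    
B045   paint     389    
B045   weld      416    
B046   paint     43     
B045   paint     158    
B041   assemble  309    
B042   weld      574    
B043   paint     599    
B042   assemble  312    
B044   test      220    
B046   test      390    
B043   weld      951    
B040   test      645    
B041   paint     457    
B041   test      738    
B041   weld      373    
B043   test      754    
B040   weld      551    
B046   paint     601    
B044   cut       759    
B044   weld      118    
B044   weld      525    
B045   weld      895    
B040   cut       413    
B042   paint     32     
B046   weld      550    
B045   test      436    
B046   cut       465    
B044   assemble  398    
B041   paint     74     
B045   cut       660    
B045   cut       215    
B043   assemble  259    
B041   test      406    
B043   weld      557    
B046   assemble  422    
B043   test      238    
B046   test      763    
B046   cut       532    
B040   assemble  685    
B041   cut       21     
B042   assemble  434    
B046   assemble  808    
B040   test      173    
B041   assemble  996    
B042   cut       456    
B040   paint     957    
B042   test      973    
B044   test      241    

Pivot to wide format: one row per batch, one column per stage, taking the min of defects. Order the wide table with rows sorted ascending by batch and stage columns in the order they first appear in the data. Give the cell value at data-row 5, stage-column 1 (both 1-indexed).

398

With rows sorted ascending by batch, row 5 is batch=B044. stage columns in first-appearance order: assemble, paint, test, weld, cut; column 1 is assemble.
Long rows with batch=B044, stage=assemble: min(473, 398) = 398.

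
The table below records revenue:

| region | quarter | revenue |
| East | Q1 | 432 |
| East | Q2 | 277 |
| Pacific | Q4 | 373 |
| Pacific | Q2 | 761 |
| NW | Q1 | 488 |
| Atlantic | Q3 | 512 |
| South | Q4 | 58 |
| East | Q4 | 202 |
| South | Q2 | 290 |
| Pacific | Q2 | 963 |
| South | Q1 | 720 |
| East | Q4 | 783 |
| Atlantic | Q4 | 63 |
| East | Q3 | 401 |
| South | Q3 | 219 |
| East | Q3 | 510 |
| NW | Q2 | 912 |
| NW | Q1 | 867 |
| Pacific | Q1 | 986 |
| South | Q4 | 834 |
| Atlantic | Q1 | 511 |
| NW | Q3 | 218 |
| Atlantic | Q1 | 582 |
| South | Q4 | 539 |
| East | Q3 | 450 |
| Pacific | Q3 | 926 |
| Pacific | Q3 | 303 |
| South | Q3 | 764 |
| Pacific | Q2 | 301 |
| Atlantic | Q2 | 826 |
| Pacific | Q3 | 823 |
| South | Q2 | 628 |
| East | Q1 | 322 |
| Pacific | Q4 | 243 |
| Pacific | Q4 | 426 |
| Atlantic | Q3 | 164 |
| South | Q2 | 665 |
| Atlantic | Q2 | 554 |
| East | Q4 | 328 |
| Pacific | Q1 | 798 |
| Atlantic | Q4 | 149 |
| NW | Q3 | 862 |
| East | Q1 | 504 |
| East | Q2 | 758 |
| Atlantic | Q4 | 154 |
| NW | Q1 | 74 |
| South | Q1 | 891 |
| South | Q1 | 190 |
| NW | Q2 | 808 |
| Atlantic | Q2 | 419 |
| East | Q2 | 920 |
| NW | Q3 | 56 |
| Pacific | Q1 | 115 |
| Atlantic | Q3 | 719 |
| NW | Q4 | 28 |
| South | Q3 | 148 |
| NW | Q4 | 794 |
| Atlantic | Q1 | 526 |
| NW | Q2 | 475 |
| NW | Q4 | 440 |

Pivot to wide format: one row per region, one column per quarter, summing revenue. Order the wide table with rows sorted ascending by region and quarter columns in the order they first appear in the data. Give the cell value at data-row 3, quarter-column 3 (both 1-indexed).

1262

With rows sorted ascending by region, row 3 is region=NW. quarter columns in first-appearance order: Q1, Q2, Q4, Q3; column 3 is Q4.
Long rows with region=NW, quarter=Q4: 28 + 794 + 440 = 1262.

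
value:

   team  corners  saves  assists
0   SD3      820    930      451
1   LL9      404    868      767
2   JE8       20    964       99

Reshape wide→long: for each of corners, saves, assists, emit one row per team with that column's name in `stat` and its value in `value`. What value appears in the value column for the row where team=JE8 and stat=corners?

20

Unpivoting turns each (team, wide-column) pair into one long row.
The wide cell at row JE8, column corners holds 20, so the long row (JE8, corners) has value=20.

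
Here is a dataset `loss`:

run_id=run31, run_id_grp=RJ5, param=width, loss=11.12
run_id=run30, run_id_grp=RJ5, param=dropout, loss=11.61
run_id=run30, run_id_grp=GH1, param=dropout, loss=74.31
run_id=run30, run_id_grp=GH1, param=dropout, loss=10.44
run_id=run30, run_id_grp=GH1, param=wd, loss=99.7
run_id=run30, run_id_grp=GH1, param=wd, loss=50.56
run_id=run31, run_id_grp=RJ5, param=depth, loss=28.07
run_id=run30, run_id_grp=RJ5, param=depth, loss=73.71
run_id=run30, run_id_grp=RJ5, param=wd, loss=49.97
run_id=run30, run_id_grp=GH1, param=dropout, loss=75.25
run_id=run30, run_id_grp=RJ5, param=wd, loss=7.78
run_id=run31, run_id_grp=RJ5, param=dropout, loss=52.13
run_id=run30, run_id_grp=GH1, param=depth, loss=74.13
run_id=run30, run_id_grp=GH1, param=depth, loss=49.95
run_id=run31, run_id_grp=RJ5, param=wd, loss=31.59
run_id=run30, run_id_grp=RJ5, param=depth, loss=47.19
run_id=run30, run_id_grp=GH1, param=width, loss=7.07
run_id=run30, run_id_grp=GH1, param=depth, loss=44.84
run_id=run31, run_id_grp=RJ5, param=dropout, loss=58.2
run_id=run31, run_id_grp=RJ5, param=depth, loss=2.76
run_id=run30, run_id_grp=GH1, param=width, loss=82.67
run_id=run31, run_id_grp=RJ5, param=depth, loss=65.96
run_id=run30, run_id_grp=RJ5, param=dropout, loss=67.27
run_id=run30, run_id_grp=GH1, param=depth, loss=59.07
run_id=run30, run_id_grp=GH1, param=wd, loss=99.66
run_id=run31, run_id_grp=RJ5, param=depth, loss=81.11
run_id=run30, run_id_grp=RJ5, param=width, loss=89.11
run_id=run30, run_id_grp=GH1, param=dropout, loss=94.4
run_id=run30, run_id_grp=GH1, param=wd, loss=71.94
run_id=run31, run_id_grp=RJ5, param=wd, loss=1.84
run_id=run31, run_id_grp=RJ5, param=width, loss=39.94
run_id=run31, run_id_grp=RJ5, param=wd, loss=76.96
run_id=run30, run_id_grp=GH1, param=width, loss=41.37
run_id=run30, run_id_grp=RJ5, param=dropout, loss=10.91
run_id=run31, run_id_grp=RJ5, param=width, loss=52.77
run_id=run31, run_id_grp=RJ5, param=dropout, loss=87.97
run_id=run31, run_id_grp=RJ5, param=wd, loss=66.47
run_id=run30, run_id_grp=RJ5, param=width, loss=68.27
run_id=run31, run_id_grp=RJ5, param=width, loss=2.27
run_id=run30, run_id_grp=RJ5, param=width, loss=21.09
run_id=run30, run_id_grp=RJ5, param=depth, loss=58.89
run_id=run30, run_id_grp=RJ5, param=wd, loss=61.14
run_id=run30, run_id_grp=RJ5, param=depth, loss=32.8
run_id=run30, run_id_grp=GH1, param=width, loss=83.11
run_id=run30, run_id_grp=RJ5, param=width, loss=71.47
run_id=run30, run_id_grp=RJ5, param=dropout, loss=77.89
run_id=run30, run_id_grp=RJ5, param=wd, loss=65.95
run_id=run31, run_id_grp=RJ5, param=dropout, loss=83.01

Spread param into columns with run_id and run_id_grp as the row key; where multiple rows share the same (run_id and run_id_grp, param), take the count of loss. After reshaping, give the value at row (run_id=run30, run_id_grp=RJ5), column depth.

Rows with run_id=run30, run_id_grp=RJ5 and param=depth: loss values are 73.71, 47.19, 58.89, 32.8.
4 rows match — count = 4.

4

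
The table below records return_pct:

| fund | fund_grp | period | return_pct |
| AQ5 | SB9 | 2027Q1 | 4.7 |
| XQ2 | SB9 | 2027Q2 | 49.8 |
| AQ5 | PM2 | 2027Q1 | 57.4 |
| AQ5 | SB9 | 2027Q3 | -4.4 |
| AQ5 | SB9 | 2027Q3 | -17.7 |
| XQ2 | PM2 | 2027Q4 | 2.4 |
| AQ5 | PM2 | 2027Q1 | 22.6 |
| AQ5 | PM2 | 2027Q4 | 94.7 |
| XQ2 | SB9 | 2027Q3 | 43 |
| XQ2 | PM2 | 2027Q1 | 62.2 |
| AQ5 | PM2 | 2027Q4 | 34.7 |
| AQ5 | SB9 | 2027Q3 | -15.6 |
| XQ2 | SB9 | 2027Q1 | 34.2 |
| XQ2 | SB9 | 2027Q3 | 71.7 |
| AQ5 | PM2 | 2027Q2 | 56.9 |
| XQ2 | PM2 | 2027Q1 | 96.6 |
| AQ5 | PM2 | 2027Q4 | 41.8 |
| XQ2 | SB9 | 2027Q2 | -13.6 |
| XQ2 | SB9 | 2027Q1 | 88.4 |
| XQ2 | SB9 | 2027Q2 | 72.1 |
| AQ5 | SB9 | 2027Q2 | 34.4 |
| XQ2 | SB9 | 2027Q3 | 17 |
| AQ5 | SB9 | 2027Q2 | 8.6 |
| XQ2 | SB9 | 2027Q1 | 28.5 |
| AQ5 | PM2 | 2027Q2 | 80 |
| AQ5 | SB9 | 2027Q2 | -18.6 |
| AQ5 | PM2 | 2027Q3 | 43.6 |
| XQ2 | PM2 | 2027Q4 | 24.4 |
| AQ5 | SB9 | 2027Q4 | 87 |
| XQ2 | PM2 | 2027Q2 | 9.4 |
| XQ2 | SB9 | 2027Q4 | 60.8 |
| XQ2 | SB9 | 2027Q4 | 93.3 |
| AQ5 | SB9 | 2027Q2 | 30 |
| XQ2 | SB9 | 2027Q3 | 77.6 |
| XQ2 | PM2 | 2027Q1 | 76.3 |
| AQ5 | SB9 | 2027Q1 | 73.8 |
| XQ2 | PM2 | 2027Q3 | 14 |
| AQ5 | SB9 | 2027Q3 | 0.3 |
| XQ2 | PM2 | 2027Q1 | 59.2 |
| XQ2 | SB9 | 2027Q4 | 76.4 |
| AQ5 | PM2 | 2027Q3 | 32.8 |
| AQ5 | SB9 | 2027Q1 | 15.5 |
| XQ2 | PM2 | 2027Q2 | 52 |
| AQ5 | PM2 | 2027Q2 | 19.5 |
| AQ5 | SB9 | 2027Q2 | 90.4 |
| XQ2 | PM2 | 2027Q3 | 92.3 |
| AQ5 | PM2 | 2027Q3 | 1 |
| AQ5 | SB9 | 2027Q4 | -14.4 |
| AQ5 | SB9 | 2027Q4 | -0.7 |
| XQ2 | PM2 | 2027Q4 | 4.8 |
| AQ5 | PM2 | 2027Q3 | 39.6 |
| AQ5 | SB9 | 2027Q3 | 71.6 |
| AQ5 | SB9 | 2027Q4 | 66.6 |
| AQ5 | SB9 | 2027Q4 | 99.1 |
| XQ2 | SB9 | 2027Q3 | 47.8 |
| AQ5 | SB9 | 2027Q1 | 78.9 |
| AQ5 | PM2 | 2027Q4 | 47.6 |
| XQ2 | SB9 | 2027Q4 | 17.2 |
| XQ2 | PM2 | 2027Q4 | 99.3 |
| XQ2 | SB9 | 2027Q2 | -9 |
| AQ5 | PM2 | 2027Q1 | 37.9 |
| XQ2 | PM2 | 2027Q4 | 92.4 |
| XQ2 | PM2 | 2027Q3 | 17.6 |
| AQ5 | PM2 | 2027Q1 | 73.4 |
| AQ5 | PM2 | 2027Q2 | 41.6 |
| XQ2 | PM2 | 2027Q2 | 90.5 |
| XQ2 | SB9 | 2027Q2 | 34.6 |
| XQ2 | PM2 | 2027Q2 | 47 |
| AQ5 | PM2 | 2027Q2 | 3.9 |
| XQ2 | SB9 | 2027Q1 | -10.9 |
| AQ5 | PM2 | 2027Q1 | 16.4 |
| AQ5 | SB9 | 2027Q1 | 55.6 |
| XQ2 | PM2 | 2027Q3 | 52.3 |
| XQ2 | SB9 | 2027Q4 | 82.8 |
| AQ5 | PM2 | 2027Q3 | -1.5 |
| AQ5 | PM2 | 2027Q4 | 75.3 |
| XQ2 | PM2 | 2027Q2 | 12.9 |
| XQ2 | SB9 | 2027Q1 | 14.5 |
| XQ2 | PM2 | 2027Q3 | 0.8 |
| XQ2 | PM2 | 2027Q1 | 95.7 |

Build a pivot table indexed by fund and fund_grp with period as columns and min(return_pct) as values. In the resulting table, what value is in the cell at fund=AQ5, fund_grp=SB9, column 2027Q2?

-18.6

Rows with fund=AQ5, fund_grp=SB9 and period=2027Q2: return_pct values are 34.4, 8.6, -18.6, 30, 90.4.
min(34.4, 8.6, -18.6, 30, 90.4) = -18.6.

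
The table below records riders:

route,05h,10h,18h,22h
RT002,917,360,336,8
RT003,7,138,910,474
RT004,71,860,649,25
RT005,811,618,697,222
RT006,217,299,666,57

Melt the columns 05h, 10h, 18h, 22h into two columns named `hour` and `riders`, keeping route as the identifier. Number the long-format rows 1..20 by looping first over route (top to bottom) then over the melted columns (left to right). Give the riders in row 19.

666

20 rows total (5 × 4). Row 19: index ⌊(19-1)/4⌋ = 4 into route → RT006; (19-1) mod 4 = 2 into the melted columns → 18h.
So row 19 is (RT006, 18h, 666); riders = 666.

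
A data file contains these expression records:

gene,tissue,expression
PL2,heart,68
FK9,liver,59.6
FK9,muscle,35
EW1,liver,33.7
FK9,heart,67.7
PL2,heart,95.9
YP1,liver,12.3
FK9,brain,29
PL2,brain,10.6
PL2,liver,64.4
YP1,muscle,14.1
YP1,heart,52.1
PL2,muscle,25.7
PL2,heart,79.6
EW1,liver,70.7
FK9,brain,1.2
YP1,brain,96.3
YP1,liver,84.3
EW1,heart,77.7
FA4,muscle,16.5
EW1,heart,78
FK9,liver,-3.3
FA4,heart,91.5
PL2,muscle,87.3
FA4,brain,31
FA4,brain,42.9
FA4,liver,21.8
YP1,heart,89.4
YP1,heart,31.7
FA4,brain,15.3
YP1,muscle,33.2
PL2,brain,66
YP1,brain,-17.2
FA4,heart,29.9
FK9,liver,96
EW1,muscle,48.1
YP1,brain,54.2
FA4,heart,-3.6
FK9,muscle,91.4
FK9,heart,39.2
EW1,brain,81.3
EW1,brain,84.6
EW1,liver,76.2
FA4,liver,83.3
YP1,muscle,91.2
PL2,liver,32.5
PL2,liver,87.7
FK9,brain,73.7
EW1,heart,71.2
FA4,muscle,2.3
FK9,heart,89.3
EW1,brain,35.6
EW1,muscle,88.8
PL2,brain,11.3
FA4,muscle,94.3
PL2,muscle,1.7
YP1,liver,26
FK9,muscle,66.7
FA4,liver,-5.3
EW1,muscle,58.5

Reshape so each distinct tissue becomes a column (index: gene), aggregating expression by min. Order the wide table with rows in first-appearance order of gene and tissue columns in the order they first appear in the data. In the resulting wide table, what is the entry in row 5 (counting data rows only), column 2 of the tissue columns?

With rows in first-appearance order of gene, row 5 is gene=FA4. tissue columns in first-appearance order: heart, liver, muscle, brain; column 2 is liver.
Long rows with gene=FA4, tissue=liver: min(21.8, 83.3, -5.3) = -5.3.

-5.3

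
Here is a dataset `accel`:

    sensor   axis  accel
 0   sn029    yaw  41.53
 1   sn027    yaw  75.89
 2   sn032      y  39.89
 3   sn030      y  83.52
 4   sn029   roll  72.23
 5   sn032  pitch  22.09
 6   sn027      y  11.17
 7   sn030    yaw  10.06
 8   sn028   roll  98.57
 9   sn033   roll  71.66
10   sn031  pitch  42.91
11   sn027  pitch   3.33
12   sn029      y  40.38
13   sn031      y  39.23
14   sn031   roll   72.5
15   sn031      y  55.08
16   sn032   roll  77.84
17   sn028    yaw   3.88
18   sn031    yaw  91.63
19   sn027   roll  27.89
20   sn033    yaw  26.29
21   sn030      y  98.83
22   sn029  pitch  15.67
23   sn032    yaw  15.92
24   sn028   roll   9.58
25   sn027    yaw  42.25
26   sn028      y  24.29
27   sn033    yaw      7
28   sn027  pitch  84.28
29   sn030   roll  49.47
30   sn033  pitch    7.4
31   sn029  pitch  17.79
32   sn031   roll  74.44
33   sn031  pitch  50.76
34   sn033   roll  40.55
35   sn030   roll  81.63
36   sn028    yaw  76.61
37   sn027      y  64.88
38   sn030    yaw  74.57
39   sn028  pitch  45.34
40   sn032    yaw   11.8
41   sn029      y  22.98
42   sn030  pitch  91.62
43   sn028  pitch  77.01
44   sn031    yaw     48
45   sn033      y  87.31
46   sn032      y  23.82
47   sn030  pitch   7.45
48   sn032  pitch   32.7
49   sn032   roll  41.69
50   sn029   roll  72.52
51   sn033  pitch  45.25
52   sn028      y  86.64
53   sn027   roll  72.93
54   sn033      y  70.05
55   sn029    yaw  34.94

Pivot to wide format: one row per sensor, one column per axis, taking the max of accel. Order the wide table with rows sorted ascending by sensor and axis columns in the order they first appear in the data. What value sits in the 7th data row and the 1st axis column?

26.29

With rows sorted ascending by sensor, row 7 is sensor=sn033. axis columns in first-appearance order: yaw, y, roll, pitch; column 1 is yaw.
Long rows with sensor=sn033, axis=yaw: max(26.29, 7) = 26.29.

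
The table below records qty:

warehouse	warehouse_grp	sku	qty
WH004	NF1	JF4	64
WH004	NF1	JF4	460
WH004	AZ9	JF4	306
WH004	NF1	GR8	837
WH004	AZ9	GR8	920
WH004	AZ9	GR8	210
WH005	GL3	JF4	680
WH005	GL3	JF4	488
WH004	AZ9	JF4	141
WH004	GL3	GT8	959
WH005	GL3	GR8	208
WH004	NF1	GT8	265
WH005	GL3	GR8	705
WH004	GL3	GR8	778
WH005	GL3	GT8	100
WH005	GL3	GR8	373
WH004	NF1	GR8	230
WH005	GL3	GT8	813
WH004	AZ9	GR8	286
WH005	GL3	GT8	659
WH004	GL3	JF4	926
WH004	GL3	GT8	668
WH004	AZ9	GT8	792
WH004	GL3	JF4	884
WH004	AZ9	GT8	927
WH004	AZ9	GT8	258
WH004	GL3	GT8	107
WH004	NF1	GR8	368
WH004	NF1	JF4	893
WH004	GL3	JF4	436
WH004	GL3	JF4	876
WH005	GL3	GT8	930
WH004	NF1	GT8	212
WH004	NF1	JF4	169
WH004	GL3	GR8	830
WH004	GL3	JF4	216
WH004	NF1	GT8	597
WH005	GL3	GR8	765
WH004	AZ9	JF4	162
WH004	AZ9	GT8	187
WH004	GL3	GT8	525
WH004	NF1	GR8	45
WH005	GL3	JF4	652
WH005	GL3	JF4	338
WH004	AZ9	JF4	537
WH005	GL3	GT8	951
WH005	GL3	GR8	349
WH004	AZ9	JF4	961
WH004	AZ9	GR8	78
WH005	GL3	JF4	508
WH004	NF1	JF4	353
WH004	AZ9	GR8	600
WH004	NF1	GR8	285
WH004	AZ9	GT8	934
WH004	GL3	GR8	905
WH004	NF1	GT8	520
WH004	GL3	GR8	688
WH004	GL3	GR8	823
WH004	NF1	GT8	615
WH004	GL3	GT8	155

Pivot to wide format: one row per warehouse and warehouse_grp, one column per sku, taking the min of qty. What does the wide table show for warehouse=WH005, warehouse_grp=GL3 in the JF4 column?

338

Rows with warehouse=WH005, warehouse_grp=GL3 and sku=JF4: qty values are 680, 488, 652, 338, 508.
min(680, 488, 652, 338, 508) = 338.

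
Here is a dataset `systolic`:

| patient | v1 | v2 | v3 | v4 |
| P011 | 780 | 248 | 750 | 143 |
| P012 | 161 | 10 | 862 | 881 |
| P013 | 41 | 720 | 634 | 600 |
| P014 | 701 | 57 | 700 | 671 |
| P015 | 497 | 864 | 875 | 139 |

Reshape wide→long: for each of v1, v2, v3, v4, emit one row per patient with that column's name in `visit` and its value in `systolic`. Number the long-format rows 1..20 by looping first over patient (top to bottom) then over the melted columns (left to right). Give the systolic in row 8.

881

20 rows total (5 × 4). Row 8: index ⌊(8-1)/4⌋ = 1 into patient → P012; (8-1) mod 4 = 3 into the melted columns → v4.
So row 8 is (P012, v4, 881); systolic = 881.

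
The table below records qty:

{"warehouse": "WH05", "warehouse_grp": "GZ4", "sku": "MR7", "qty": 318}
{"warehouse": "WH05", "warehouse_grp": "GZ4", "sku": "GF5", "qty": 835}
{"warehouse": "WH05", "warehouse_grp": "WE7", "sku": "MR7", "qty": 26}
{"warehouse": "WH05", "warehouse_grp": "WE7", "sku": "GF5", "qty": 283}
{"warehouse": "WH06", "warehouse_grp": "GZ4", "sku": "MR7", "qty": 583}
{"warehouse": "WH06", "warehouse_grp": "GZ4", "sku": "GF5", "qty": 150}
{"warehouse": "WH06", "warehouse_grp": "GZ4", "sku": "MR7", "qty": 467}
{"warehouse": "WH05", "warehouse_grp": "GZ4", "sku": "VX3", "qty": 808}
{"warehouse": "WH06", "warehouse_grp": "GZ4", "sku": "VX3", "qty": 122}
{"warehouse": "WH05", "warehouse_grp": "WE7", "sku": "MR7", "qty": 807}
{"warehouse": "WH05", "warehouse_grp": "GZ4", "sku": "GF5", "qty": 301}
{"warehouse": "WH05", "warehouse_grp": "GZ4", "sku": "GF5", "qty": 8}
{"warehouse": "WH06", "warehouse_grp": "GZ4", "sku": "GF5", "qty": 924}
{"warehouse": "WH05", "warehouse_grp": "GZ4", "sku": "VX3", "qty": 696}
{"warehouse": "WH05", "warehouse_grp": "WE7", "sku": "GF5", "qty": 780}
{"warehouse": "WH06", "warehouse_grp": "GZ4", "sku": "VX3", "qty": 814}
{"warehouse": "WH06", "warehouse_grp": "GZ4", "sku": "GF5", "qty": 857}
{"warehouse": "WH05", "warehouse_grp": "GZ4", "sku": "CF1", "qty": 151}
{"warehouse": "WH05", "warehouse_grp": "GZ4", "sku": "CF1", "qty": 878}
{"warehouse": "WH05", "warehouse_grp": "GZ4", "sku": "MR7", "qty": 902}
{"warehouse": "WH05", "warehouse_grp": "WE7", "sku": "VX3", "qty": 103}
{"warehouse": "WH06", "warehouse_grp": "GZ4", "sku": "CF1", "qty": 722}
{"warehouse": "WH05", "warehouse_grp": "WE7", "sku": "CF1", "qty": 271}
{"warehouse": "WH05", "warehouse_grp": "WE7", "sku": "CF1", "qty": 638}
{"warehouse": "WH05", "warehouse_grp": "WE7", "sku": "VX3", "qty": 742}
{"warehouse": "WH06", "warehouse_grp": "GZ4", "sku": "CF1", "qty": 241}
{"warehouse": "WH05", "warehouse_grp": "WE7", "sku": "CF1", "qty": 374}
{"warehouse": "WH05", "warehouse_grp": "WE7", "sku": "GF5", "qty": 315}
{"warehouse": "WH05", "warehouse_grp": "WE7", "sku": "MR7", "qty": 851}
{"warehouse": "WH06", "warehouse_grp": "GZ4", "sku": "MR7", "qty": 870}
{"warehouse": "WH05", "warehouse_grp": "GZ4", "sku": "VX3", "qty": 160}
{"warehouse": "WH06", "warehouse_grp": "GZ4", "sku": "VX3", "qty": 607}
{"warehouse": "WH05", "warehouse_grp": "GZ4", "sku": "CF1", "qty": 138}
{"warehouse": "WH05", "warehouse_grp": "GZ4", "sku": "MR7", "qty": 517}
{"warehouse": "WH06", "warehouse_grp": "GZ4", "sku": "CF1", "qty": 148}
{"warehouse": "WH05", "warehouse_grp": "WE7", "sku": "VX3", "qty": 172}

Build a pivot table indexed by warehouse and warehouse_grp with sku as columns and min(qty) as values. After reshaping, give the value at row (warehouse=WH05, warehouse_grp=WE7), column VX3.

103

Rows with warehouse=WH05, warehouse_grp=WE7 and sku=VX3: qty values are 103, 742, 172.
min(103, 742, 172) = 103.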